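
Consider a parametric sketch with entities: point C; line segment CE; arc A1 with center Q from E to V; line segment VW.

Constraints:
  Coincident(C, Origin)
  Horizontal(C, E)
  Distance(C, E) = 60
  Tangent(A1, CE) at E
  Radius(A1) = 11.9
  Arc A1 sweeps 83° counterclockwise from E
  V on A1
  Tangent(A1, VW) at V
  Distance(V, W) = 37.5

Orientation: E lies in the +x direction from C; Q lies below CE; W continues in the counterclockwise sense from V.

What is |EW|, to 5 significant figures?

50.406

On A1, E sits at bearing 90° from Q; an 83° counterclockwise sweep puts V at bearing 173°, so V = Q + 11.9·(cos 173°, sin 173°) = (48.189, -10.450). Since A1 is tangent to VW there, QV ⟂ VW, so VW runs along (−sin 173°, cos 173°); with |VW| = 37.5, W = (43.619, -47.670). Then |EW| = |W − E| = 50.406.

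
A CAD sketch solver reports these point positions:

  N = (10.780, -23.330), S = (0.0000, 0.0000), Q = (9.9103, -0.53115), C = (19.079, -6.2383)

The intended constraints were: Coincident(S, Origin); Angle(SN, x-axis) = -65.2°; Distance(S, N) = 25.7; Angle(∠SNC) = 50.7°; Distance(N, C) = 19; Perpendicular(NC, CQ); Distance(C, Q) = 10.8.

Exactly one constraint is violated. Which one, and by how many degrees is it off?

Perpendicular(NC, CQ) — off by 6.00°.

S = (0.00, 0.00) ✓; SN at -65.20° ✓; |SN| = 25.70 ✓; ∠SNC = 50.70° ✓; |NC| = 19.00 ✓; ∠(NC, CQ) = 84.00° ✗; |CQ| = 10.80 ✓.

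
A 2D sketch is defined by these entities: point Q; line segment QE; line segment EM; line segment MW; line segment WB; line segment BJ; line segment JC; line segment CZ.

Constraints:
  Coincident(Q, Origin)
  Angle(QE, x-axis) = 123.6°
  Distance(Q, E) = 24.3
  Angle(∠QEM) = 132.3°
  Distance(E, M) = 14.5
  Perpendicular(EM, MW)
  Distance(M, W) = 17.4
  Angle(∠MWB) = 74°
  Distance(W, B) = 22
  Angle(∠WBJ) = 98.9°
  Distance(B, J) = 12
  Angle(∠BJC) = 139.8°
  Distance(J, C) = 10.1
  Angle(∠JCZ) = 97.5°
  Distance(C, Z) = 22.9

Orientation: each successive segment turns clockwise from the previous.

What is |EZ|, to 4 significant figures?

21.13

∠BJC = 139.8° gives JC at 118.6° from the x-axis; with |JC| = 10.1, C = (-20.10, 24.24). ∠JCZ = 97.5° gives CZ at 36.10° from the x-axis; with |CZ| = 22.9, Z = (-1.592, 37.73). Then |EZ| = |Z − E| = 21.13.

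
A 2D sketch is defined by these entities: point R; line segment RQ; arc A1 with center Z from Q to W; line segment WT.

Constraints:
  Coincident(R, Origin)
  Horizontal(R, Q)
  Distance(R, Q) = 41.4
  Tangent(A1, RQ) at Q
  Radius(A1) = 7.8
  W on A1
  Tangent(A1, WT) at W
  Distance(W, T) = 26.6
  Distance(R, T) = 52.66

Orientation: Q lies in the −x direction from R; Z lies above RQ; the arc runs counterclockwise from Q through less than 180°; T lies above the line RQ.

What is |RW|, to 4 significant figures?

35.02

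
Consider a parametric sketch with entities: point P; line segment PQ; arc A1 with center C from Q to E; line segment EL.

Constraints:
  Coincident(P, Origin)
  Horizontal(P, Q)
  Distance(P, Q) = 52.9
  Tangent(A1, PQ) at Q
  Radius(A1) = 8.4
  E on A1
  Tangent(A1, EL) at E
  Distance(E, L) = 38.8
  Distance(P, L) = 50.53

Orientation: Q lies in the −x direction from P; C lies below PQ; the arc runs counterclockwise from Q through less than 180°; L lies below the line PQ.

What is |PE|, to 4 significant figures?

60.35

Checks: |CE| = 8.400 ✓; ∠(CE, EL) = 90.00° ✓; |EL| = 38.80 ✓; |PL| = 50.53 ✓.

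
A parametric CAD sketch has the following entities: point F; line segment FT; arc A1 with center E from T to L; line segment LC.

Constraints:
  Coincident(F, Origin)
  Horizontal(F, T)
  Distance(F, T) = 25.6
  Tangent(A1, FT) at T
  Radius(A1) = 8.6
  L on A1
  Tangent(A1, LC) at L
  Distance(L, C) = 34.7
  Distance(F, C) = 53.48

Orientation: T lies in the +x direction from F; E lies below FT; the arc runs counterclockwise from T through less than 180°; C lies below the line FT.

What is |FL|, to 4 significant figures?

21.17

F is at the origin; FT is horizontal with |FT| = 25.6 and T on the +x side, so T = (25.60, 0.000). Tangency of A1 to FT means the radius ET is perpendicular to FT, so E = T + (0, -8.6) = (25.60, -8.600). Since EL ⟂ LC (tangency), |EC| = √(8.6² + 34.7²) = 35.75 regardless of where L sits on A1. So C lies on both circle(F, 53.48) and circle(E, 35.75); the below-FT intersection is C = (30.35, -44.03). L is the foot of the tangent from C: L = (17.60, -11.76).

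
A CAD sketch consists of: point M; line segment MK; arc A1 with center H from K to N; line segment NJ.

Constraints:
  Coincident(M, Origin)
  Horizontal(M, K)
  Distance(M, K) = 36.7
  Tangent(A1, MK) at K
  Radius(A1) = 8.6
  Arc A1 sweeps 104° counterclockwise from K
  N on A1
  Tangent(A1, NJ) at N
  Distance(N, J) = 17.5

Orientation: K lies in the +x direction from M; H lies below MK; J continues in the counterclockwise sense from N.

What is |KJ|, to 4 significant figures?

27.96

On A1, K sits at bearing 90° from H; a 104° counterclockwise sweep puts N at bearing 194°, so N = H + 8.6·(cos 194°, sin 194°) = (28.36, -10.68). Tangency of A1 to NJ means the radius HN is perpendicular to NJ, so NJ runs along (−sin 194°, cos 194°); with |NJ| = 17.5, J = (32.59, -27.66). Then |KJ| = |J − K| = 27.96.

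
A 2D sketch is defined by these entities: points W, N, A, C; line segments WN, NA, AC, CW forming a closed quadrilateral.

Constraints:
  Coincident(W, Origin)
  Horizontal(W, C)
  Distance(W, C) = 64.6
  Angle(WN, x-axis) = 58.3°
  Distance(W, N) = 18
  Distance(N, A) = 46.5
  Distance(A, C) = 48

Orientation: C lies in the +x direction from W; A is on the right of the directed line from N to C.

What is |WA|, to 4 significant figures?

38.23

W is at the origin; WC is horizontal with |WC| = 64.6 and C in +x, so C = (64.6, 0). WN runs at 58.3° with |WN| = 18.0, so N = (9.458, 15.31). A is determined by |NA| = 46.5 and |AC| = 48.0 together: it lies at the intersection of circle(N, 46.5) and circle(C, 48.0). With |NC| = 57.23, the foot of the radical line on NC is 27.38 from N and the perpendicular offset is √(46.5² − 27.38²) = 37.59. Taking the right-of-NC solution: A = (25.78, -28.23).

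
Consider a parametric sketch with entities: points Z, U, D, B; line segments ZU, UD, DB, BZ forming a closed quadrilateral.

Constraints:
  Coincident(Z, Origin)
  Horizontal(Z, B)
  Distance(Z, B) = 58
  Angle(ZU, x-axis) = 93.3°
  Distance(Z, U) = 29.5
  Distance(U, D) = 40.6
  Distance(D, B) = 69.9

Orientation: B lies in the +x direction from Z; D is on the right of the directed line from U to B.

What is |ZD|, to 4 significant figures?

15.02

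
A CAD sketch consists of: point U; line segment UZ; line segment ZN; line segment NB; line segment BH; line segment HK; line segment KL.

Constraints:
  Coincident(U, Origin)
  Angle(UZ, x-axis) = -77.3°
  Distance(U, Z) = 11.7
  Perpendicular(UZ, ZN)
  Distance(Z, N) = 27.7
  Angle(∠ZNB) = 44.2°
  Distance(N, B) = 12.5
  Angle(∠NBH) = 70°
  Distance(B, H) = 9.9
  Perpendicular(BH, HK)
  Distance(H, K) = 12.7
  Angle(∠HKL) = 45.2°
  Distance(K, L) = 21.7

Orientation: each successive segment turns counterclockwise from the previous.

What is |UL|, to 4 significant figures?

18.88

U is at the origin; UZ runs at -77.3° with length 11.7, so Z = (2.572, -11.41). UZ is perpendicular to ZN, so ZN runs at 12.70°; with |ZN| = 27.7, N = (29.59, -5.324). ∠ZNB = 44.2° gives NB at 148.5° from the x-axis; with |NB| = 12.5, B = (18.94, 1.207). ∠NBH = 70.0° gives BH at -101.5° from the x-axis; with |BH| = 9.9, H = (16.96, -8.494). BH is perpendicular to HK, so HK runs at -11.50°; with |HK| = 12.7, K = (29.41, -11.03). ∠HKL = 45.2° gives KL at 123.3° from the x-axis; with |KL| = 21.7, L = (17.49, 7.111). Then |UL| = |L − U| = 18.88.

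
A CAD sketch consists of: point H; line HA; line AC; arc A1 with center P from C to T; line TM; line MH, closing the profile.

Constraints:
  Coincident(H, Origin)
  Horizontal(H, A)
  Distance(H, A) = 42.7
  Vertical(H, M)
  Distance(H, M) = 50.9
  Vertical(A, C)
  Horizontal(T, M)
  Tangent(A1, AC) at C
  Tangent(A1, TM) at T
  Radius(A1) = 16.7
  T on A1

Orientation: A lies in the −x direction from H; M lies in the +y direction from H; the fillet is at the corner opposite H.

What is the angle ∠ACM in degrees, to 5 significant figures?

111.36°

H is at the origin; H and A share the same y with |HA| = 42.7 and A on the −x side, so A = (-42.700, 0.0000). H and M share the same x with |HM| = 50.9 and M on the +y side, so M = (0.0000, 50.900). The virtual corner opposite H is at (-42.700, 50.900). The tangent condition forces PC to be normal to AC and tangency of A1 to TM means the radius PT is perpendicular to TM, with radius 16.7, so the center P sits 16.7 in from both sides at P = (-26.000, 34.200). That places the tangent points at C = (-42.700, 34.200) on AC and T = (-26.000, 50.900) on TM. Then cos ∠ACM = CA·CM / (|CA||CM|), giving 111.36°.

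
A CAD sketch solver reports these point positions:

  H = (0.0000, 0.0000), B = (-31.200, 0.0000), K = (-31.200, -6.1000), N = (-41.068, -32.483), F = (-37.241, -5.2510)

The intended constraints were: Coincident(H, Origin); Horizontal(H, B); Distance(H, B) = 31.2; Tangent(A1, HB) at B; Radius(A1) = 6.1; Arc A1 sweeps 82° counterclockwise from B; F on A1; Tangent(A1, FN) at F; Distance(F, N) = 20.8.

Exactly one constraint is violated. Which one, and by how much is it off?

Distance(F, N) = 20.8 — off by 6.70.

H = (0.00, 0.00) ✓; H.y = 0.00, B.y = 0.00 ✓; |HB| = 31.20 ✓; ∠(KB, BH) = 90.00° ✓; |KB| = 6.100 ✓; bearing(K→F) − bearing(K→B) = 82.00° ✓; |KF| = 6.100 ✓; ∠(KF, FN) = 90.00° ✓; |FN| = 27.50 ✗.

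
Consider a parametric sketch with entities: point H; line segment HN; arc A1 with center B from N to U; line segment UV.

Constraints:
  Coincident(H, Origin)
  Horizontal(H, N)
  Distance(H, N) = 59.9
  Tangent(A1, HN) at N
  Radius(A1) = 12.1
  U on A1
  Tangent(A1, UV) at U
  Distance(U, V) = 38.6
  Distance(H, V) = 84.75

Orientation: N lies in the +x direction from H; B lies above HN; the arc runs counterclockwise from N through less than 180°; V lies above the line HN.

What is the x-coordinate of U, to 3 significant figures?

71.9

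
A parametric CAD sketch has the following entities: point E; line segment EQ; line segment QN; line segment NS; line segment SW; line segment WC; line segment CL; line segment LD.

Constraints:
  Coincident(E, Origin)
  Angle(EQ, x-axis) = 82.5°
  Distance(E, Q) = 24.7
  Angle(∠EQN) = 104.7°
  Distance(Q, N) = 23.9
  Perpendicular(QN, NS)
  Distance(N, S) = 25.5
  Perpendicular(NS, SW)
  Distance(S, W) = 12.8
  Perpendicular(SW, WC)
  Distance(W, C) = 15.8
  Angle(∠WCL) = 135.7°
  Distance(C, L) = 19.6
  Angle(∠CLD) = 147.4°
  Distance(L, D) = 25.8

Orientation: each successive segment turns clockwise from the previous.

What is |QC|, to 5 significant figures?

14.741

E is at the origin; EQ runs at 82.5° with length 24.7, so Q = (3.2240, 24.489). ∠EQN = 104.7° gives QN at 7.2000° from the x-axis; with |QN| = 23.9, N = (26.936, 27.484). QN ⟂ NS, so NS runs at -82.800°; with |NS| = 25.5, S = (30.132, 2.1852). NS is perpendicular to SW, so SW runs at -172.80°; with |SW| = 12.8, W = (17.432, 0.58096). SW ⟂ WC, so WC runs at 97.200°; with |WC| = 15.8, C = (15.452, 16.256). Then |QC| = |C − Q| = 14.741.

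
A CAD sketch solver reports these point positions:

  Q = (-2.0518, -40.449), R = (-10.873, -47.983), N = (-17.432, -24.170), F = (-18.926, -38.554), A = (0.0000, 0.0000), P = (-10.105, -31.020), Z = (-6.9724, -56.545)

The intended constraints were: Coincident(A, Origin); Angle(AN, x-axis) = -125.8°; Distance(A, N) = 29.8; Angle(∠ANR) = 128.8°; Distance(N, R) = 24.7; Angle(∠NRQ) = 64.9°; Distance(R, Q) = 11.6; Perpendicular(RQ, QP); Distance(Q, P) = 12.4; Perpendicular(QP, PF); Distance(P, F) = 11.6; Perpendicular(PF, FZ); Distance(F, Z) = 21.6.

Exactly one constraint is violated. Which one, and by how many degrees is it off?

Perpendicular(PF, FZ) — off by 6.90°.

A = (0.00, 0.00) ✓; AN at -125.8° ✓; |AN| = 29.80 ✓; ∠ANR = 128.8° ✓; |NR| = 24.70 ✓; ∠NRQ = 64.90° ✓; |RQ| = 11.60 ✓; ∠(RQ, QP) = 90.00° ✓; |QP| = 12.40 ✓; ∠(QP, PF) = 90.00° ✓; |PF| = 11.60 ✓; ∠(PF, FZ) = 83.10° ✗; |FZ| = 21.60 ✓.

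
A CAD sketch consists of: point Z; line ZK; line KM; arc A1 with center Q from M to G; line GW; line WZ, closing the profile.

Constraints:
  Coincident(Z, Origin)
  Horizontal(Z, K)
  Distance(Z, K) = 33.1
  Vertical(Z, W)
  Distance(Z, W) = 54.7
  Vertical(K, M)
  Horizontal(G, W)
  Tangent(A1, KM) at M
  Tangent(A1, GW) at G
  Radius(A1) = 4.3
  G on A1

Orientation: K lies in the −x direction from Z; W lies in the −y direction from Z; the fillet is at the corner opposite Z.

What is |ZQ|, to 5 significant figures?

58.048

Z is at the origin; ZK is horizontal with |ZK| = 33.1 and K on the −x side, so K = (-33.100, 0.0000). ZW is vertical with |ZW| = 54.7 and W on the −y side, so W = (0.0000, -54.700). The virtual corner opposite Z is at (-33.100, -54.700). A1 meets KM tangentially, so QM is at right angles to KM and the tangent condition forces QG to be normal to GW, with radius 4.3, so the center Q sits 4.3 in from both sides at Q = (-28.800, -50.400). Then |ZQ| = |Q − Z| = 58.048.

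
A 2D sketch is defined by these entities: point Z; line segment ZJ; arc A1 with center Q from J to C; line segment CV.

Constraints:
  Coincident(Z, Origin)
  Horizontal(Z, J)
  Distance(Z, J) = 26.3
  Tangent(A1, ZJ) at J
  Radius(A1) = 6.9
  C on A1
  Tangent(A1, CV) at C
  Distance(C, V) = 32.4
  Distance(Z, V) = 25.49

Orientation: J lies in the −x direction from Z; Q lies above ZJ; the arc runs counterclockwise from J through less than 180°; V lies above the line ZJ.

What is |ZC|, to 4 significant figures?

21.43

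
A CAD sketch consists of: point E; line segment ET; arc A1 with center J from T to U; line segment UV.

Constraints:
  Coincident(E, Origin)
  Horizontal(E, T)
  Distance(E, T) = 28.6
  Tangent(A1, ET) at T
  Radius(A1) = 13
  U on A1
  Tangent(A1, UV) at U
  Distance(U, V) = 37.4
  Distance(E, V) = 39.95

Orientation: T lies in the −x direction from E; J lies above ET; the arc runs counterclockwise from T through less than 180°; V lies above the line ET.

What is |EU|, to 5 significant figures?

18.457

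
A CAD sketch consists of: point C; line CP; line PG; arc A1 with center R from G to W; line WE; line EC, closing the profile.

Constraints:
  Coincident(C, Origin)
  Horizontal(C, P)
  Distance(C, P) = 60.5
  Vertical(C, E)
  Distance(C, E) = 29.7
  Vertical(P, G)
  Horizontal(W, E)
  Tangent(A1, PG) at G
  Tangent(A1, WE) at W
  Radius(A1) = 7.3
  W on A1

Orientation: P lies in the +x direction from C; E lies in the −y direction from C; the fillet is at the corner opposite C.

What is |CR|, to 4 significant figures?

57.72

C is at the origin; CP is horizontal with |CP| = 60.5 and P on the +x side, so P = (60.50, 0.000). CE is vertical with |CE| = 29.7 and E on the −y side, so E = (0.000, -29.70). The virtual corner opposite C is at (60.50, -29.70). Since A1 is tangent to PG there, RG ⟂ PG and since A1 is tangent to WE there, RW ⟂ WE, with radius 7.3, so the center R sits 7.3 in from both sides at R = (53.20, -22.40). Then |CR| = |R − C| = 57.72.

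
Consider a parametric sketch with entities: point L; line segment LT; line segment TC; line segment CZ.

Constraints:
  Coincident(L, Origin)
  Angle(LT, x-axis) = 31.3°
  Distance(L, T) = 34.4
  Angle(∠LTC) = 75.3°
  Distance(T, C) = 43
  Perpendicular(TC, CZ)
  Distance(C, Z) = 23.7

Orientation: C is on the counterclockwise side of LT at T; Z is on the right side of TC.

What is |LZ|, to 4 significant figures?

66.49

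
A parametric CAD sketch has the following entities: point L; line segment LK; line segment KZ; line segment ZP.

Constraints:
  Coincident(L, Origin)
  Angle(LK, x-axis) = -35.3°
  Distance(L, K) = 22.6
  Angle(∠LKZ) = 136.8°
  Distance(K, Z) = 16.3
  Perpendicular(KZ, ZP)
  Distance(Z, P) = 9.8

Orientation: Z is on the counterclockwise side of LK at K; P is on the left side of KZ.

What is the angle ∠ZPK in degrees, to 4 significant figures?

58.98°

L is at the origin; LK runs at -35.3° with length 22.6, so K = 22.6·(cos -35.3°, sin -35.3°) = (18.44, -13.06). ∠LKZ = 136.8°, so KZ runs at -35.3° + (180° − 136.8°) = 7.900° from the x-axis; with |KZ| = 16.3, Z = K + 16.3·(cos 7.900°, sin 7.900°) = (34.59, -10.82). KZ is perpendicular to ZP; with |ZP| = 9.8 on the left of KZ, P = Z + 9.8·(-0.1374, 0.9905) = (33.24, -1.112). Then cos ∠ZPK = PZ·PK / (|PZ||PK|), giving 58.98°.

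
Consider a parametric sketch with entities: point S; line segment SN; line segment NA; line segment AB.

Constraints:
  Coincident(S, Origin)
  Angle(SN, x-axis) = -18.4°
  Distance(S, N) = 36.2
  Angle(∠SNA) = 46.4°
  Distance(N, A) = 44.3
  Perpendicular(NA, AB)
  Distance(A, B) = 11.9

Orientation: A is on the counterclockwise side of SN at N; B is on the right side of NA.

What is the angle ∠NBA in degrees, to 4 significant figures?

74.96°

S is at the origin; SN runs at -18.4° with length 36.2, so N = 36.2·(cos -18.4°, sin -18.4°) = (34.35, -11.43). ∠SNA = 46.4°, so NA runs at -18.4° + (180° − 46.4°) = 115.2° from the x-axis; with |NA| = 44.3, A = N + 44.3·(cos 115.2°, sin 115.2°) = (15.49, 28.66). NA is perpendicular to AB; with |AB| = 11.9 on the right of NA, B = A + 11.9·(0.9048, 0.4258) = (26.25, 33.72). Then cos ∠NBA = BN·BA / (|BN||BA|), giving 74.96°.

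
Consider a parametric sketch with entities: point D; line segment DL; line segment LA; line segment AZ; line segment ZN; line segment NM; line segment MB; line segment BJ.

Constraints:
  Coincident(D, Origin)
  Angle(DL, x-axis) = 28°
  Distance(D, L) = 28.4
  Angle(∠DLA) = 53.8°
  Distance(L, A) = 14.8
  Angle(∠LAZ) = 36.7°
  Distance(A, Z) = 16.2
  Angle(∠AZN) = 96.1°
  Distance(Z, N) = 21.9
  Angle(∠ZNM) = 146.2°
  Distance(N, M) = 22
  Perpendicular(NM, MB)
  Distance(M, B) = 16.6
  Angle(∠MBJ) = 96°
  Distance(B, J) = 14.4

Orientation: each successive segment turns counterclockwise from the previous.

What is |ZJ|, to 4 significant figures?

26.55

D is at the origin; DL runs at 28.0° with length 28.4, so L = (25.08, 13.33). ∠DLA = 53.8° gives LA at 154.2° from the x-axis; with |LA| = 14.8, A = (11.75, 19.77). ∠LAZ = 36.7° gives AZ at -62.50° from the x-axis; with |AZ| = 16.2, Z = (19.23, 5.405). ∠AZN = 96.1° gives ZN at 21.40° from the x-axis; with |ZN| = 21.9, N = (39.62, 13.40). ∠ZNM = 146.2° gives NM at 55.20° from the x-axis; with |NM| = 22.0, M = (52.18, 31.46). The perpendicularity gives MB at right angles to NM, so MB runs at 145.2°; with |MB| = 16.6, B = (38.55, 40.93). ∠MBJ = 96.0° gives BJ at -130.8° from the x-axis; with |BJ| = 14.4, J = (29.14, 30.03). Then |ZJ| = |J − Z| = 26.55.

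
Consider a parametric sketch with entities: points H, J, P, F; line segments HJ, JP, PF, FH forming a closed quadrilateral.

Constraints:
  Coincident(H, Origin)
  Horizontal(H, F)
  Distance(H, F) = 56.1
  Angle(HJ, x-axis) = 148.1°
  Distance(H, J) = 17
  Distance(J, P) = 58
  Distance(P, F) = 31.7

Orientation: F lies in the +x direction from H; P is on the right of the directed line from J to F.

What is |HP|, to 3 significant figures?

41.0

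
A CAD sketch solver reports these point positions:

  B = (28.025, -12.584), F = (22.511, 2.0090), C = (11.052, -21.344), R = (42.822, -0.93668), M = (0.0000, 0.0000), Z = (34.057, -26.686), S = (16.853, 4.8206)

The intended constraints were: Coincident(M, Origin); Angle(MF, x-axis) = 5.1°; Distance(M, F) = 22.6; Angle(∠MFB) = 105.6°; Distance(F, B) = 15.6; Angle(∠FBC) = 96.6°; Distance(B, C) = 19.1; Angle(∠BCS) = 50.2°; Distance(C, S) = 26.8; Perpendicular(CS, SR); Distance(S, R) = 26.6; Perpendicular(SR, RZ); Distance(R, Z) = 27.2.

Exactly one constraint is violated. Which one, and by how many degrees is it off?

Perpendicular(SR, RZ) — off by 6.30°.

M = (0.00, 0.00) ✓; MF at 5.100° ✓; |MF| = 22.60 ✓; ∠MFB = 105.6° ✓; |FB| = 15.60 ✓; ∠FBC = 96.60° ✓; |BC| = 19.10 ✓; ∠BCS = 50.20° ✓; |CS| = 26.80 ✓; ∠(CS, SR) = 90.00° ✓; |SR| = 26.60 ✓; ∠(SR, RZ) = 96.30° ✗; |RZ| = 27.20 ✓.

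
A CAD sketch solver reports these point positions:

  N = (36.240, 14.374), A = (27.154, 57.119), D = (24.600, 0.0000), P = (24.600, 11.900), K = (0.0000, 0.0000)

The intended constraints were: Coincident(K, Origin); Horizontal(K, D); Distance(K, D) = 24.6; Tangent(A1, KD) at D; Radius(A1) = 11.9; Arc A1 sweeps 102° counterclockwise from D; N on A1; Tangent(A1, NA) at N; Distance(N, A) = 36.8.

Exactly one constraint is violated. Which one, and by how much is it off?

Distance(N, A) = 36.8 — off by 6.90.

K = (0.00, 0.00) ✓; K.y = 0.00, D.y = 0.00 ✓; |KD| = 24.60 ✓; ∠(PD, DK) = 90.00° ✓; |PD| = 11.90 ✓; bearing(P→N) − bearing(P→D) = 102.0° ✓; |PN| = 11.90 ✓; ∠(PN, NA) = 90.00° ✓; |NA| = 43.70 ✗.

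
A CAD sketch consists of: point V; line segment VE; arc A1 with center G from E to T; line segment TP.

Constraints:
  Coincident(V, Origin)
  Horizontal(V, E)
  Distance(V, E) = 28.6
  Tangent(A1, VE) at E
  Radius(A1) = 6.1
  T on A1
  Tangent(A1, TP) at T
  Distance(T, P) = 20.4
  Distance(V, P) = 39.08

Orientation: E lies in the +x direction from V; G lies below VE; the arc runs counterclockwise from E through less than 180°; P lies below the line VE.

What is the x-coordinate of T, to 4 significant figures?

22.70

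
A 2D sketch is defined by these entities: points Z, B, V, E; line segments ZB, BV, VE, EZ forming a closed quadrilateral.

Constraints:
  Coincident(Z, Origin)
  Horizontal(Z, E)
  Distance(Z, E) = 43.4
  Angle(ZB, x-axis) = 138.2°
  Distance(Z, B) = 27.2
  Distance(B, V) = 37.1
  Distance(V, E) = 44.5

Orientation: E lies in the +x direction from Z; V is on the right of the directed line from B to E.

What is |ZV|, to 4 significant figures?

12.50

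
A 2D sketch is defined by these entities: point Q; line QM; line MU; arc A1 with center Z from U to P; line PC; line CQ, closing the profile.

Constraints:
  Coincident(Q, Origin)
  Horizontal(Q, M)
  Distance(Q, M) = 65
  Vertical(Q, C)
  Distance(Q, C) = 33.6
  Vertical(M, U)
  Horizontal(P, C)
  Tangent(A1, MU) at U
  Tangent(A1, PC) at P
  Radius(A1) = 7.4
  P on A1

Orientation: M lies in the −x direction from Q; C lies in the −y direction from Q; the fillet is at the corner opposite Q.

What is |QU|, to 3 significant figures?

70.1

The virtual corner opposite Q is at (-65.0, -33.6). The tangent condition forces ZU to be normal to MU and tangency of A1 to PC means the radius ZP is perpendicular to PC, with radius 7.4, so the center Z sits 7.4 in from both sides at Z = (-57.6, -26.2). That places the tangent points at U = (-65.0, -26.2) on MU and P = (-57.6, -33.6) on PC. Then |QU| = |U − Q| = 70.1.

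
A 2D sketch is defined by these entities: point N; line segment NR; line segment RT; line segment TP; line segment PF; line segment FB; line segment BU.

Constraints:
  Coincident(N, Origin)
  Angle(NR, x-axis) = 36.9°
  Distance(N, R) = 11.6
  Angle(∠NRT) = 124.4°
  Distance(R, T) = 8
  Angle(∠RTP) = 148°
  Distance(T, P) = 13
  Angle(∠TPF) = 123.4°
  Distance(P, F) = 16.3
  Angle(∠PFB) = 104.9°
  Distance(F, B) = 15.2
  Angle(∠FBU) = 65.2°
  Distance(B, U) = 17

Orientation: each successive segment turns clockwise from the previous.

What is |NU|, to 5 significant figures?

13.941

N is at the origin; NR runs at 36.9° with length 11.6, so R = (9.2763, 6.9649). ∠NRT = 124.4° gives RT at -18.700° from the x-axis; with |RT| = 8.0, T = (16.854, 4.4000). ∠RTP = 148.0° gives TP at -50.700° from the x-axis; with |TP| = 13.0, P = (25.088, -5.6600). ∠TPF = 123.4° gives PF at -107.30° from the x-axis; with |PF| = 16.3, F = (20.241, -21.223). ∠PFB = 104.9° gives FB at 177.60° from the x-axis; with |FB| = 15.2, B = (5.0541, -20.586). ∠FBU = 65.2° gives BU at 62.800° from the x-axis; with |BU| = 17.0, U = (12.825, -5.4660). Then |NU| = |U − N| = 13.941.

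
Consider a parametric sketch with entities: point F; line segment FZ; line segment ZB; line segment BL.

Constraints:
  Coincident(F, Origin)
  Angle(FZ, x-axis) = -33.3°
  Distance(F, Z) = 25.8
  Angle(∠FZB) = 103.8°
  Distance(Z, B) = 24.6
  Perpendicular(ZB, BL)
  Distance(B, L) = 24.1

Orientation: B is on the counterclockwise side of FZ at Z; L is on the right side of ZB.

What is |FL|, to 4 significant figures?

57.98

F is at the origin; FZ runs at -33.3° with length 25.8, so Z = 25.8·(cos -33.3°, sin -33.3°) = (21.56, -14.16). ∠FZB = 103.8°, so ZB runs at -33.3° + (180° − 103.8°) = 42.90° from the x-axis; with |ZB| = 24.6, B = Z + 24.6·(cos 42.90°, sin 42.90°) = (39.58, 2.581). ZB is perpendicular to BL; with |BL| = 24.1 on the right of ZB, L = B + 24.1·(0.6807, -0.7325) = (55.99, -15.07). Then |FL| = |L − F| = 57.98.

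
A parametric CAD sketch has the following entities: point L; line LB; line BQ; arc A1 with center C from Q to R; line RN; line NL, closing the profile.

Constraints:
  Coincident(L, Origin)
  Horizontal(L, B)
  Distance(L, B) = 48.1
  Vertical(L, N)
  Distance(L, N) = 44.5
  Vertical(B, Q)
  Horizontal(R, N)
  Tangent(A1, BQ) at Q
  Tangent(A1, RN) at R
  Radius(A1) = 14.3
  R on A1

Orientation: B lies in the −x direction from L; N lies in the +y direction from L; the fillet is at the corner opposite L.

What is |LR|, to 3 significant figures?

55.9

The virtual corner opposite L is at (-48.1, 44.5). Since A1 is tangent to BQ there, CQ ⟂ BQ and the tangent condition forces CR to be normal to RN, with radius 14.3, so the center C sits 14.3 in from both sides at C = (-33.8, 30.2). That places the tangent points at Q = (-48.1, 30.2) on BQ and R = (-33.8, 44.5) on RN. Then |LR| = |R − L| = 55.9.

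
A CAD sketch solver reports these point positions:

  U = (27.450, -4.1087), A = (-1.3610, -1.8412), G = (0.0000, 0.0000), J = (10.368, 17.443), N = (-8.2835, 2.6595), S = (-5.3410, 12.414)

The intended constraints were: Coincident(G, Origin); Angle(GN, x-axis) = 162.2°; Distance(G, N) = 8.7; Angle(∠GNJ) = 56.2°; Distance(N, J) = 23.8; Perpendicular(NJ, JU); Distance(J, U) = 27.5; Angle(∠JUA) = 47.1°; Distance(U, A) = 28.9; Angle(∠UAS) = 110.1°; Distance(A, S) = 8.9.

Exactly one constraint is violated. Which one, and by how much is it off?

Distance(A, S) = 8.9 — off by 5.90.

G = (0.00, 0.00) ✓; GN at 162.2° ✓; |GN| = 8.700 ✓; ∠GNJ = 56.20° ✓; |NJ| = 23.80 ✓; ∠(NJ, JU) = 90.00° ✓; |JU| = 27.50 ✓; ∠JUA = 47.10° ✓; |UA| = 28.90 ✓; ∠UAS = 110.1° ✓; |AS| = 14.80 ✗.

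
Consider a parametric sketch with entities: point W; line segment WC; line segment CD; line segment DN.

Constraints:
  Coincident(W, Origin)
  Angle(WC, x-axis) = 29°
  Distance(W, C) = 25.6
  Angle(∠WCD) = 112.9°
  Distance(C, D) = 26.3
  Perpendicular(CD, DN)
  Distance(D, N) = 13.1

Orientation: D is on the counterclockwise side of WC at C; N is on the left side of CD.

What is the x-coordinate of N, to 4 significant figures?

6.570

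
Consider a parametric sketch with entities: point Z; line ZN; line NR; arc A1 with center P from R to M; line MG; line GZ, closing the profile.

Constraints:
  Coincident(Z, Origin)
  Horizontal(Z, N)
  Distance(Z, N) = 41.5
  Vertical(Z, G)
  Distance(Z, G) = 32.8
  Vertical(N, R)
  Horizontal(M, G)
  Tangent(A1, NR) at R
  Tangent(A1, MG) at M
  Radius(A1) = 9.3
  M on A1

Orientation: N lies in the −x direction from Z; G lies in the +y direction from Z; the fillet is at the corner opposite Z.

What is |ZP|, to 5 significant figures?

39.863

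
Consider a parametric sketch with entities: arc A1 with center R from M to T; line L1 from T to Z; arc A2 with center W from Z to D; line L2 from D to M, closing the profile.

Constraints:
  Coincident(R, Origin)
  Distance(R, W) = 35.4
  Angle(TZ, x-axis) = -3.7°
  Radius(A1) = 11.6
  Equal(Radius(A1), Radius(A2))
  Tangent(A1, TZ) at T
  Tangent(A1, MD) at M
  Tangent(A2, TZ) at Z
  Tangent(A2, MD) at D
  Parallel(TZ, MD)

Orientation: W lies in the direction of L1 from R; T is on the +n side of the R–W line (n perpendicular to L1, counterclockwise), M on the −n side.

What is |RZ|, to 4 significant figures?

37.25

The slot axis is L1's direction at -3.7°, so u = (cos -3.7°, sin -3.7°) = (0.9979, -0.06453) and n = (−sin -3.7°, cos -3.7°) = (0.06453, 0.9979). R is at the origin and W lies 35.4 along u from R, so W = 35.4·u = (35.33, -2.284). Tangency of A1 to both parallel lines with radius 11.6 puts T and M at R ± 11.6·n: T = (0.7486, 11.58), M = (-0.7486, -11.58). Equal radii place Z and D the same way about W: Z = W + 11.6·n = (36.07, 9.291), D = W − 11.6·n = (34.58, -13.86). Then |RZ| = |Z − R| = 37.25.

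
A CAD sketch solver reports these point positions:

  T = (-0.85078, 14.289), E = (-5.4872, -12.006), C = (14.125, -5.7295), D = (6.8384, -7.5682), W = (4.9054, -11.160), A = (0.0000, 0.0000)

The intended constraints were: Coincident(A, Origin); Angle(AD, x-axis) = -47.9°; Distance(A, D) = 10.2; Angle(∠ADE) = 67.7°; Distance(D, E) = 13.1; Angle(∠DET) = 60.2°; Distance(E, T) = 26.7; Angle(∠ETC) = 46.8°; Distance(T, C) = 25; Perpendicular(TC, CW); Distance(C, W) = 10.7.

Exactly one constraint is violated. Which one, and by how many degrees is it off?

Perpendicular(TC, CW) — off by 6.30°.

A = (0.00, 0.00) ✓; AD at -47.90° ✓; |AD| = 10.20 ✓; ∠ADE = 67.70° ✓; |DE| = 13.10 ✓; ∠DET = 60.20° ✓; |ET| = 26.70 ✓; ∠ETC = 46.80° ✓; |TC| = 25.00 ✓; ∠(TC, CW) = 96.30° ✗; |CW| = 10.70 ✓.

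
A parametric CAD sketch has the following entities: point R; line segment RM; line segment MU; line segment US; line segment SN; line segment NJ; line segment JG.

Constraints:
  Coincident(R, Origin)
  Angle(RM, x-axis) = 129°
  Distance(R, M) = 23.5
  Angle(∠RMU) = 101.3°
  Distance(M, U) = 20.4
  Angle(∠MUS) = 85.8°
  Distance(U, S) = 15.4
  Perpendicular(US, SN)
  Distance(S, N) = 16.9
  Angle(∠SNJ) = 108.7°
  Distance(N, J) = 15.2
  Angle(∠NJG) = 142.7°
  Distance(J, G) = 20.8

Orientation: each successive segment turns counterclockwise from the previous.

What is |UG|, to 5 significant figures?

24.069

R is at the origin; RM runs at 129.0° with length 23.5, so M = (-14.789, 18.263). ∠RMU = 101.3° gives MU at -152.30° from the x-axis; with |MU| = 20.4, U = (-32.851, 8.7802). ∠MUS = 85.8° gives US at -58.100° from the x-axis; with |US| = 15.4, S = (-24.713, -4.2940). US is perpendicular to SN, so SN runs at 31.900°; with |SN| = 16.9, N = (-10.365, 4.6366). ∠SNJ = 108.7° gives NJ at 103.20° from the x-axis; with |NJ| = 15.2, J = (-13.836, 19.435). ∠NJG = 142.7° gives JG at 140.50° from the x-axis; with |JG| = 20.8, G = (-29.886, 32.665). Then |UG| = |G − U| = 24.069.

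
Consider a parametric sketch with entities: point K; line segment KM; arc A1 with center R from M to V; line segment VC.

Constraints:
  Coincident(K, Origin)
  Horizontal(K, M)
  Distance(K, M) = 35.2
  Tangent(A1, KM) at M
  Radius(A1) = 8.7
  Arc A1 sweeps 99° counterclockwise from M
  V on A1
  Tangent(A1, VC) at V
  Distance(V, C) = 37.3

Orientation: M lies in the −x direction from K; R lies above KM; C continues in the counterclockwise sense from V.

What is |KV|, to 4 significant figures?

28.45

K is at the origin; K and M share the same y with |KM| = 35.2 and M on the −x side, so M = (-35.20, 0.000). The tangent condition forces RM to be normal to KM, so R = M + (0, 8.7) = (-35.20, 8.700). On A1, M sits at bearing -90° from R; a 99° counterclockwise sweep puts V at bearing 9°, so V = R + 8.7·(cos 9°, sin 9°) = (-26.61, 10.06). Then |KV| = |V − K| = 28.45.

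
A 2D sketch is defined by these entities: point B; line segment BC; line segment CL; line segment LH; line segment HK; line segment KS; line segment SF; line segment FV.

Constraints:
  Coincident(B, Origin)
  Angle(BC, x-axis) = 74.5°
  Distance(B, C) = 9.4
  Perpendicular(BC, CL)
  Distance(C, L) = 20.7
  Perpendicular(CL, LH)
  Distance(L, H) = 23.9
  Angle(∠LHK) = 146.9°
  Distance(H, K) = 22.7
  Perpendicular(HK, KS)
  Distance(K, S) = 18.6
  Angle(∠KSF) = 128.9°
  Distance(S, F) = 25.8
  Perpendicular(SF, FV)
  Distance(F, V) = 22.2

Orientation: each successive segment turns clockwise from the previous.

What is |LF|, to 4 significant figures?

31.40

HK is perpendicular to KS, so KS runs at 131.4°; with |KS| = 18.6, S = (-13.26, -20.56). ∠KSF = 128.9° gives SF at 80.30° from the x-axis; with |SF| = 25.8, F = (-8.909, 4.867). Then |LF| = |F − L| = 31.40.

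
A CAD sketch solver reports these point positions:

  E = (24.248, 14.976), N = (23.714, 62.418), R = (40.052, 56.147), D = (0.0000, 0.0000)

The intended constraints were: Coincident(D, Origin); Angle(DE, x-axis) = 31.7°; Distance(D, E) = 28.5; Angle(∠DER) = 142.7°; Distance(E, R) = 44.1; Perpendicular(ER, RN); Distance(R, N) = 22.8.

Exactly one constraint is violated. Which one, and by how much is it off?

Distance(R, N) = 22.8 — off by 5.30.

D = (0.00, 0.00) ✓; DE at 31.70° ✓; |DE| = 28.50 ✓; ∠DER = 142.7° ✓; |ER| = 44.10 ✓; ∠(ER, RN) = 90.00° ✓; |RN| = 17.50 ✗.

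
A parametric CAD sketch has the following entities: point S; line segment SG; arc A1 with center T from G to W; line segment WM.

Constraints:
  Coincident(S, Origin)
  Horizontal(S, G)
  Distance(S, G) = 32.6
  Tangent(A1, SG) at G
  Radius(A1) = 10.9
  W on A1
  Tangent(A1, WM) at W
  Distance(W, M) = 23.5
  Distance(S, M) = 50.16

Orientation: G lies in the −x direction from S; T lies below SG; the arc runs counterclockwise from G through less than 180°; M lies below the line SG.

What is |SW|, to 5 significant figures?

45.263

Checks: |TW| = 10.90 ✓; ∠(TW, WM) = 90.00° ✓; |WM| = 23.50 ✓; |SM| = 50.16 ✓.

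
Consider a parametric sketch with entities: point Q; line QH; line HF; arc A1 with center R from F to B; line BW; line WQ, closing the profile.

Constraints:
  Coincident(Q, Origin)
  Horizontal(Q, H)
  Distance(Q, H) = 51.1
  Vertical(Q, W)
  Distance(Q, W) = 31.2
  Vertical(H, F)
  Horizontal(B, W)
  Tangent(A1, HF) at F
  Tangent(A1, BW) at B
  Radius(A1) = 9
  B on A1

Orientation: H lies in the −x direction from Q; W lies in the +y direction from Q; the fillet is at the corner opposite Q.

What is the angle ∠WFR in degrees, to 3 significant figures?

9.99°

Q is at the origin; QH is horizontal with |QH| = 51.1 and H on the −x side, so H = (-51.1, 0.00). QW is vertical with |QW| = 31.2 and W on the +y side, so W = (0.00, 31.2). The virtual corner opposite Q is at (-51.1, 31.2). Since A1 is tangent to HF there, RF ⟂ HF and the tangent condition forces RB to be normal to BW, with radius 9.0, so the center R sits 9.0 in from both sides at R = (-42.1, 22.2). That places the tangent points at F = (-51.1, 22.2) on HF and B = (-42.1, 31.2) on BW. Then cos ∠WFR = FW·FR / (|FW||FR|), giving 9.99°.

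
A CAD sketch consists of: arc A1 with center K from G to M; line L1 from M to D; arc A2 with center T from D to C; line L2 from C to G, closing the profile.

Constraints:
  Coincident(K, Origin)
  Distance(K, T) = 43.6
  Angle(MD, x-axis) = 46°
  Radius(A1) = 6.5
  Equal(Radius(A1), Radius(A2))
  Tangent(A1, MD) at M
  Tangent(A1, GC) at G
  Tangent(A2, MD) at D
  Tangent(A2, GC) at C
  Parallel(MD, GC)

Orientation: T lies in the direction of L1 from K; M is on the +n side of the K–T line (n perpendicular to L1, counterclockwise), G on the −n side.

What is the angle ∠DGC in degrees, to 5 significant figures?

16.603°

The slot axis is L1's direction at 46.0°, so u = (cos 46.0°, sin 46.0°) = (0.69466, 0.71934) and n = (−sin 46.0°, cos 46.0°) = (-0.71934, 0.69466). K is at the origin and T lies 43.6 along u from K, so T = 43.6·u = (30.287, 31.363). Tangency of A1 to both parallel lines with radius 6.5 puts M and G at K ± 6.5·n: M = (-4.6757, 4.5153), G = (4.6757, -4.5153). Equal radii place D and C the same way about T: D = T + 6.5·n = (25.611, 35.878), C = T − 6.5·n = (34.963, 26.848). Then cos ∠DGC = GD·GC / (|GD||GC|), giving 16.603°.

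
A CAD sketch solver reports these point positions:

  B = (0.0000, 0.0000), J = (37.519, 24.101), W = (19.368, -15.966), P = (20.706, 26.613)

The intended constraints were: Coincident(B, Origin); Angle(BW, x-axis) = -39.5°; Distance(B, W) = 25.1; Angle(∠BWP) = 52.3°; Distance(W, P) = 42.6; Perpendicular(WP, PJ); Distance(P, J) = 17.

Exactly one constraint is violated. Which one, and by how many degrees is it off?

Perpendicular(WP, PJ) — off by 6.70°.

B = (0.00, 0.00) ✓; BW at -39.50° ✓; |BW| = 25.10 ✓; ∠BWP = 52.30° ✓; |WP| = 42.60 ✓; ∠(WP, PJ) = 96.70° ✗; |PJ| = 17.00 ✓.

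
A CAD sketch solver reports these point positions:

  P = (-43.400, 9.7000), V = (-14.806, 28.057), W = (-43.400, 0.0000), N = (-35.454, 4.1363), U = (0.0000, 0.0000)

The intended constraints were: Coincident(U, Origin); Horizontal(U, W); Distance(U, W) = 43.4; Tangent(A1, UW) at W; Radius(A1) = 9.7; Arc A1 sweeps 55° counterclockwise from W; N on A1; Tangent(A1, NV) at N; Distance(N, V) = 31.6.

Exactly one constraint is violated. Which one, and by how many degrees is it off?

Tangent(A1, NV) at N — off by 5.80°.

U = (0.00, 0.00) ✓; U.y = 0.00, W.y = 0.00 ✓; |UW| = 43.40 ✓; ∠(PW, WU) = 90.00° ✓; |PW| = 9.700 ✓; bearing(P→N) − bearing(P→W) = 55.00° ✓; |PN| = 9.700 ✓; ∠(PN, NV) = 95.80° ✗; |NV| = 31.60 ✓.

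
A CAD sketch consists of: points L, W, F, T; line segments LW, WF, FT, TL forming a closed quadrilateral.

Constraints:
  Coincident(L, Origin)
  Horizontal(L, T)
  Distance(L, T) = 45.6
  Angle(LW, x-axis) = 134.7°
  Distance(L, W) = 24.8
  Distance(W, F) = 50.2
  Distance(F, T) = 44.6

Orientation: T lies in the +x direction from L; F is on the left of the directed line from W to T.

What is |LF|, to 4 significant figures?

48.87

Checks: |WF| = 50.20 ✓; |FT| = 44.60 ✓.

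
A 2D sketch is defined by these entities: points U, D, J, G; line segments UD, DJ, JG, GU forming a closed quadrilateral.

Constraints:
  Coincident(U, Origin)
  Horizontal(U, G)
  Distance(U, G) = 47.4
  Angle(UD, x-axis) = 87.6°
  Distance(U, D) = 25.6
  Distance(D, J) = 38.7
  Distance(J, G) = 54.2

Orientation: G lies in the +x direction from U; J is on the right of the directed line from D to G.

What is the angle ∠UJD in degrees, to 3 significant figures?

13.4°

U is at the origin; U and G share the same y with |UG| = 47.4 and G in +x, so G = (47.4, 0). UD runs at 87.6° with |UD| = 25.6, so D = (1.07, 25.6). J is determined by |DJ| = 38.7 and |JG| = 54.2 together: it lies at the intersection of circle(D, 38.7) and circle(G, 54.2). With |DG| = 52.9, the foot of the radical line on DG is 12.9 from D and the perpendicular offset is √(38.7² − 12.9²) = 36.5. Taking the right-of-DG solution: J = (-5.32, -12.6).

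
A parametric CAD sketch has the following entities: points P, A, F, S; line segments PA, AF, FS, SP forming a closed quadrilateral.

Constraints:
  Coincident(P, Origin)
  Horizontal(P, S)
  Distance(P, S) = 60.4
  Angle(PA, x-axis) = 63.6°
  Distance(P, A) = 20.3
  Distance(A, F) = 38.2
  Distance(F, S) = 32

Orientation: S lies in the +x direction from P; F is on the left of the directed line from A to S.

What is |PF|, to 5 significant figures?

53.943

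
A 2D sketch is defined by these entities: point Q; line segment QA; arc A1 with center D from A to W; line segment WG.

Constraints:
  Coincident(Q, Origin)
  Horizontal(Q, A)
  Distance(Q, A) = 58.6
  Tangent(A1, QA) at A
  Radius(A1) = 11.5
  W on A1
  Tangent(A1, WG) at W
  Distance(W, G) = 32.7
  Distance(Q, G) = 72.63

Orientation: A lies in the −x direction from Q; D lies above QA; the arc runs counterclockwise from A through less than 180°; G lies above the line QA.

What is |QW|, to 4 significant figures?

49.68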